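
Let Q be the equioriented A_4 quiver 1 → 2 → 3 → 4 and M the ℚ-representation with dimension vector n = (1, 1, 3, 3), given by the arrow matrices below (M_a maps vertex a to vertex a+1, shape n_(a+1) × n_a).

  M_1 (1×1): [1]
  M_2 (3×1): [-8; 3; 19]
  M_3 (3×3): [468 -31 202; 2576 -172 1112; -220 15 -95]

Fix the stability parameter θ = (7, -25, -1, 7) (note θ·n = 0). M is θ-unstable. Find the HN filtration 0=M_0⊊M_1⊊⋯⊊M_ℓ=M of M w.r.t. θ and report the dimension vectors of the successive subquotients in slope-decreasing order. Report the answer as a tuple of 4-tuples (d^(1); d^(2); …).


Interval decomposition of M: I[1,4], I[3,3], I[3,4], I[4,4].
HN type (ℓ=3): μ^(1)=7; μ^(2)=-1; μ^(3)=-9

((0, 0, 0, 3); (0, 0, 3, 0); (1, 1, 0, 0))


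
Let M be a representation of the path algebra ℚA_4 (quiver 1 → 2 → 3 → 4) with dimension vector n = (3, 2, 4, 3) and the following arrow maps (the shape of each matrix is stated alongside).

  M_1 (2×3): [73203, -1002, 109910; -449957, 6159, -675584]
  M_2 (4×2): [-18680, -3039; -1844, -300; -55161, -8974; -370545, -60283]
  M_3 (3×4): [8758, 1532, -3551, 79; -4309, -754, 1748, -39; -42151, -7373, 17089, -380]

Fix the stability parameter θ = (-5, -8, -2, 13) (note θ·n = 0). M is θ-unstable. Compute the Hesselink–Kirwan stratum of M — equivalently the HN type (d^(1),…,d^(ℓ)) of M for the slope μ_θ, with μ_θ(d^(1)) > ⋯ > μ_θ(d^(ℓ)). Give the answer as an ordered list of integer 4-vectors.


Barcode: M ≅ I[1,1], I[1,4]^2, I[3,3], I[3,4]. HN layers by μ_θ (4 steps, strictly decreasing):
  μ^(1)=13; μ^(2)=-2; μ^(3)=-5; μ^(4)=-13/2

((0, 0, 0, 3); (0, 0, 4, 0); (1, 0, 0, 0); (2, 2, 0, 0))


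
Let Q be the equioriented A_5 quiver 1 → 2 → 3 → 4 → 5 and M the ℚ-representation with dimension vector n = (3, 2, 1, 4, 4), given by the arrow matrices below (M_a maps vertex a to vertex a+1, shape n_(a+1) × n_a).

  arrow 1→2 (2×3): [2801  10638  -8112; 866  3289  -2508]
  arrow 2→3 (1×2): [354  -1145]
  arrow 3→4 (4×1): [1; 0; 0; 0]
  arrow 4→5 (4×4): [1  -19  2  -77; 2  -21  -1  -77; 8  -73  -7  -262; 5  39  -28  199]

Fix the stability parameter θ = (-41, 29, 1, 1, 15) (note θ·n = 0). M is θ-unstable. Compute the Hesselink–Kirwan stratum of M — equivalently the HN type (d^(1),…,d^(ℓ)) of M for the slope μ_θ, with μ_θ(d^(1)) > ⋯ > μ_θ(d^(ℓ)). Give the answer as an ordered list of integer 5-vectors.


Barcode: M ≅ I[1,1], I[1,2], I[1,5], I[4,4], I[4,5]^2, I[5,5]. HN layers by μ_θ (5 steps, strictly decreasing):
  μ^(1)=29; μ^(2)=15; μ^(3)=31/3; μ^(4)=1; μ^(5)=-41

((0, 1, 0, 0, 0); (0, 0, 0, 0, 4); (0, 1, 1, 1, 0); (0, 0, 0, 3, 0); (3, 0, 0, 0, 0))


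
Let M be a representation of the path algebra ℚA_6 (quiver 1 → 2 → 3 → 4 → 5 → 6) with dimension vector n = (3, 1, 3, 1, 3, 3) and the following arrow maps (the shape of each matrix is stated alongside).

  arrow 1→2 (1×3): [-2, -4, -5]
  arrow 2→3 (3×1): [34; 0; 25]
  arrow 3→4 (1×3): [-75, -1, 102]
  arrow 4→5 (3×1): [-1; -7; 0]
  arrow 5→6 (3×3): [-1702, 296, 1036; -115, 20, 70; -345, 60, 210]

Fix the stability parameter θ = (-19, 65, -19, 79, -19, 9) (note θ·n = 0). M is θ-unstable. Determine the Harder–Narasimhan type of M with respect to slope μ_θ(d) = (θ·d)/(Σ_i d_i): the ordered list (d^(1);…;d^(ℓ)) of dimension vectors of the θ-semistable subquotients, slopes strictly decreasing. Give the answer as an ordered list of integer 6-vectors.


Via rank(M_{q-1}∘⋯∘M_p): M ≅ I[1,1]^2, I[1,3], I[3,3], I[3,6], I[5,5]^2, I[6,6]^2.
μ_θ-semistable layers: μ^(1)=23; μ^(2)=9; μ^(3)=-19

((0, 1, 1, 1, 1, 1); (0, 0, 0, 0, 0, 2); (3, 0, 2, 0, 2, 0))


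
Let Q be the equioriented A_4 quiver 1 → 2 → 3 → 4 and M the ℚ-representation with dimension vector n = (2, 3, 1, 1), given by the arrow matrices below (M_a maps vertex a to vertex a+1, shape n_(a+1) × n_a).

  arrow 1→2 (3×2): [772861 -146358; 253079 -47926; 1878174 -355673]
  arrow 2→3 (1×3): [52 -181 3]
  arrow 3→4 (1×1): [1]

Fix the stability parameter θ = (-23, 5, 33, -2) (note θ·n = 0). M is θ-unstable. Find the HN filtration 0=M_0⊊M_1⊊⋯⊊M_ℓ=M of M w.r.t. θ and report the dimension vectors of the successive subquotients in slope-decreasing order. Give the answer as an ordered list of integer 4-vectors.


Interval decomposition of M: I[1,2], I[1,4], I[2,2].
HN type (ℓ=3): μ^(1)=31/2; μ^(2)=5; μ^(3)=-23

((0, 0, 1, 1); (0, 3, 0, 0); (2, 0, 0, 0))


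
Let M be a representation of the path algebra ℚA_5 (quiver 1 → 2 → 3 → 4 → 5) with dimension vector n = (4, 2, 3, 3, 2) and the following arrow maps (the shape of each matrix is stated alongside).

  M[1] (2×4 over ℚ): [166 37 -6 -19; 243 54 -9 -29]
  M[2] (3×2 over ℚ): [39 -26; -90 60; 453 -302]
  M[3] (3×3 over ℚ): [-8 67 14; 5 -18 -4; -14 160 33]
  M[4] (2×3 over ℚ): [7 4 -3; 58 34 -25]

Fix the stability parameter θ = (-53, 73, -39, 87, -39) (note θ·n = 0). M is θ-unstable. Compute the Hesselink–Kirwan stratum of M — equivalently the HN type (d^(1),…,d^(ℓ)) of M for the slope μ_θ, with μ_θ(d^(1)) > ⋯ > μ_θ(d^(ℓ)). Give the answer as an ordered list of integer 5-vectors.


Interval decomposition of M: I[1,1]^2, I[1,2], I[1,5], I[3,4], I[3,5].
HN type (ℓ=6): μ^(1)=87; μ^(2)=73; μ^(3)=24; μ^(4)=17; μ^(5)=-39; μ^(6)=-53

((0, 0, 0, 1, 0); (0, 1, 0, 0, 0); (0, 0, 0, 2, 2); (0, 1, 1, 0, 0); (0, 0, 2, 0, 0); (4, 0, 0, 0, 0))


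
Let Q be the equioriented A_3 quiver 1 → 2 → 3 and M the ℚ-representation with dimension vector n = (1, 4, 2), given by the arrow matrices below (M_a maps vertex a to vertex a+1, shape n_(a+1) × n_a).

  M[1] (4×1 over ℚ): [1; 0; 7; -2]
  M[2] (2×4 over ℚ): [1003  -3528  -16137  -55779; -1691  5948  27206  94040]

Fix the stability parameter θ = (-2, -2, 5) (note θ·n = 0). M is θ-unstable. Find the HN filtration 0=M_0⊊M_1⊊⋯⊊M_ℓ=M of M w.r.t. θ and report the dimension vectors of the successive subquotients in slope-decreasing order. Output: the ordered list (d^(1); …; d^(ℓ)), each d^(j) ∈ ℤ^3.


Via rank(M_{q-1}∘⋯∘M_p): M ≅ I[1,3], I[2,2]^2, I[2,3].
μ_θ-semistable layers: μ^(1)=5; μ^(2)=-2

((0, 0, 2); (1, 4, 0))


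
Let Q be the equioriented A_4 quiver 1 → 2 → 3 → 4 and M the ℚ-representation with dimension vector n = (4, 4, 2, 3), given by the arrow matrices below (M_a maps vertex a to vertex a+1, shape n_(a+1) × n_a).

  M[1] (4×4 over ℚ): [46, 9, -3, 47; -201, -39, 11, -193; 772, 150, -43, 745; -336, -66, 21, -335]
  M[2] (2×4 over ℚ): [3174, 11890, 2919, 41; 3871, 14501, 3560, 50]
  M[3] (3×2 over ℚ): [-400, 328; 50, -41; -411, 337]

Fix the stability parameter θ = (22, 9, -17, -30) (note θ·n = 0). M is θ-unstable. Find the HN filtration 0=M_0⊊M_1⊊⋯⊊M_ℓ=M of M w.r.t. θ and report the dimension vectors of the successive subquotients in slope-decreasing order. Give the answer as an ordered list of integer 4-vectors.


Barcode: M ≅ I[1,1], I[1,2], I[1,4]^2, I[2,2], I[4,4]. HN layers by μ_θ (5 steps, strictly decreasing):
  μ^(1)=22; μ^(2)=31/2; μ^(3)=9; μ^(4)=-4; μ^(5)=-30

((1, 0, 0, 0); (1, 1, 0, 0); (0, 1, 0, 0); (2, 2, 2, 2); (0, 0, 0, 1))


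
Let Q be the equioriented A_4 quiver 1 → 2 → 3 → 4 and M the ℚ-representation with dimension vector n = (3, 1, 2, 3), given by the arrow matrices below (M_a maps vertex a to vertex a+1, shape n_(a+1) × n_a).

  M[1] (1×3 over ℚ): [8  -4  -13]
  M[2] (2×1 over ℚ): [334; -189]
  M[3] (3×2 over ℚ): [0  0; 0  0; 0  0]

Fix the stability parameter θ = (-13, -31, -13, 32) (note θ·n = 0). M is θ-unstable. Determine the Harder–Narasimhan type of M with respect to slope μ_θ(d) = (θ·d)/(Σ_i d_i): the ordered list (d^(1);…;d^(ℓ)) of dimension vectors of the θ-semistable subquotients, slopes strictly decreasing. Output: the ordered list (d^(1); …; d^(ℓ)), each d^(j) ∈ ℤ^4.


Interval decomposition of M: I[1,1]^2, I[1,3], I[3,3], I[4,4]^3.
HN type (ℓ=3): μ^(1)=32; μ^(2)=-13; μ^(3)=-22

((0, 0, 0, 3); (2, 0, 2, 0); (1, 1, 0, 0))


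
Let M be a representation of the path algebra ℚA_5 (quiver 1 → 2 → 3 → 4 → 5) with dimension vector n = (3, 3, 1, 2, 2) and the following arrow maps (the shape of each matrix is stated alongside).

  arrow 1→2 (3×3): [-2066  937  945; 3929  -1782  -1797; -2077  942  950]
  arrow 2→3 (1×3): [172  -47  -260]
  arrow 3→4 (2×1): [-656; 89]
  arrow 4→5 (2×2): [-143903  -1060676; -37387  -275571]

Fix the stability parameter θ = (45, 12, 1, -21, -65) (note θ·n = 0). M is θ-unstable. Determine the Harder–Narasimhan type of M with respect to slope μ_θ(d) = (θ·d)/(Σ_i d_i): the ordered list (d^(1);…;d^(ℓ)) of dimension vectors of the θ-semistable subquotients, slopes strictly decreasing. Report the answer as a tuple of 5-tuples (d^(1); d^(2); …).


Barcode: M ≅ I[1,2]^2, I[1,5], I[4,5]. HN layers by μ_θ (3 steps, strictly decreasing):
  μ^(1)=57/2; μ^(2)=-28/5; μ^(3)=-43

((2, 2, 0, 0, 0); (1, 1, 1, 1, 1); (0, 0, 0, 1, 1))


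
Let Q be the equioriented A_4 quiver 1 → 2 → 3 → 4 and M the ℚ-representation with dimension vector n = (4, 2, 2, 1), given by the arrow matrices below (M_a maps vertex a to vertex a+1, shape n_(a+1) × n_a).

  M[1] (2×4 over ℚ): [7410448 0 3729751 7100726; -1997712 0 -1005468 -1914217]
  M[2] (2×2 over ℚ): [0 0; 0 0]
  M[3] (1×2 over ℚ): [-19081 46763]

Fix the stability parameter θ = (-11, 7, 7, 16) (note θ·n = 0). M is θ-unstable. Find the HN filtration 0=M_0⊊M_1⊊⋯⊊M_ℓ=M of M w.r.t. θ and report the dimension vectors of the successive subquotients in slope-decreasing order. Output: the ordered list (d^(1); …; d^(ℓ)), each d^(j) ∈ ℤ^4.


Barcode: M ≅ I[1,1]^2, I[1,2]^2, I[3,3], I[3,4]. HN layers by μ_θ (3 steps, strictly decreasing):
  μ^(1)=16; μ^(2)=7; μ^(3)=-11

((0, 0, 0, 1); (0, 2, 2, 0); (4, 0, 0, 0))


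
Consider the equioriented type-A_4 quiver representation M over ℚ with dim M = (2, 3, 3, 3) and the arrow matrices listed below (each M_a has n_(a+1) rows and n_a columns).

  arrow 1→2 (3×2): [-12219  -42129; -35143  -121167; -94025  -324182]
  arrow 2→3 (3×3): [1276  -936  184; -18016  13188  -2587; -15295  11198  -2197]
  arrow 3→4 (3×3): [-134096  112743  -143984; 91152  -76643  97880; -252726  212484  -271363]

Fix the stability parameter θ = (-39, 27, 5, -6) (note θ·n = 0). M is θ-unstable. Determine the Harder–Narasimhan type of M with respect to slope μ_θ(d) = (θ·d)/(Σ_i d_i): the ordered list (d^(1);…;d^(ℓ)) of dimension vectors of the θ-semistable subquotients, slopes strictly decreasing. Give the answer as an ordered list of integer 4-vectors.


Barcode: M ≅ I[1,4]^2, I[2,2], I[3,4]. HN layers by μ_θ (4 steps, strictly decreasing):
  μ^(1)=27; μ^(2)=26/3; μ^(3)=-1/2; μ^(4)=-39

((0, 1, 0, 0); (0, 2, 2, 2); (0, 0, 1, 1); (2, 0, 0, 0))


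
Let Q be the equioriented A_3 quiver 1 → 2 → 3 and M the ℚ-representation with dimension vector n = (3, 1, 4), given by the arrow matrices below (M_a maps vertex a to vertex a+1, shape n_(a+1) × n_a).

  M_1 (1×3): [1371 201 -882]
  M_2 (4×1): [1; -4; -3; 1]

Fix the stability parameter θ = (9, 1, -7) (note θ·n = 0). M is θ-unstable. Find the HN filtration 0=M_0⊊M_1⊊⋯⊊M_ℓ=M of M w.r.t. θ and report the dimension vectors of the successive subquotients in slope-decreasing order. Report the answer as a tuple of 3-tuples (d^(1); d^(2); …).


Via rank(M_{q-1}∘⋯∘M_p): M ≅ I[1,1]^2, I[1,3], I[3,3]^3.
μ_θ-semistable layers: μ^(1)=9; μ^(2)=1; μ^(3)=-7

((2, 0, 0); (1, 1, 1); (0, 0, 3))


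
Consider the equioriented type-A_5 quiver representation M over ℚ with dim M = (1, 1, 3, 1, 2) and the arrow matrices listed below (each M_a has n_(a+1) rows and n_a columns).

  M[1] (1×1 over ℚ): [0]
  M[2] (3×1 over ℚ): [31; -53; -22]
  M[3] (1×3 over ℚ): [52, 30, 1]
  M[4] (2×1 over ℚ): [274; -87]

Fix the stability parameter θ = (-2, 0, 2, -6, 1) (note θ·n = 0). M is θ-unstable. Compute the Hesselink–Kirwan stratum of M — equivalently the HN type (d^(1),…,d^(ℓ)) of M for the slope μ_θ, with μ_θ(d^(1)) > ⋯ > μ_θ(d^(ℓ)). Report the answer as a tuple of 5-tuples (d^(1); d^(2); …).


Barcode: M ≅ I[1,1], I[2,3], I[3,3], I[3,5], I[5,5]. HN layers by μ_θ (4 steps, strictly decreasing):
  μ^(1)=2; μ^(2)=1; μ^(3)=0; μ^(4)=-2

((0, 0, 2, 0, 0); (0, 0, 0, 0, 2); (0, 1, 0, 0, 0); (1, 0, 1, 1, 0))


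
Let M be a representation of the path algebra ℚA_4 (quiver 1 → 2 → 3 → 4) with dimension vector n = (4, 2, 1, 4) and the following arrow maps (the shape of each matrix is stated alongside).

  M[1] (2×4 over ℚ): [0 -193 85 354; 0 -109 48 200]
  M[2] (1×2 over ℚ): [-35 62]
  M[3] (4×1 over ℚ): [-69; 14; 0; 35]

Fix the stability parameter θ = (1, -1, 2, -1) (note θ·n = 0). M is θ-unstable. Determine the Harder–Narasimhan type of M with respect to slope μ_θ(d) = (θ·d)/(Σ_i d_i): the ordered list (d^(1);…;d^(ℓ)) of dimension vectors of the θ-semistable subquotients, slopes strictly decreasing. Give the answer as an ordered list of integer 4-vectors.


Barcode: M ≅ I[1,1]^2, I[1,2], I[1,4], I[4,4]^3. HN layers by μ_θ (4 steps, strictly decreasing):
  μ^(1)=1; μ^(2)=1/2; μ^(3)=0; μ^(4)=-1

((2, 0, 0, 0); (0, 0, 1, 1); (2, 2, 0, 0); (0, 0, 0, 3))


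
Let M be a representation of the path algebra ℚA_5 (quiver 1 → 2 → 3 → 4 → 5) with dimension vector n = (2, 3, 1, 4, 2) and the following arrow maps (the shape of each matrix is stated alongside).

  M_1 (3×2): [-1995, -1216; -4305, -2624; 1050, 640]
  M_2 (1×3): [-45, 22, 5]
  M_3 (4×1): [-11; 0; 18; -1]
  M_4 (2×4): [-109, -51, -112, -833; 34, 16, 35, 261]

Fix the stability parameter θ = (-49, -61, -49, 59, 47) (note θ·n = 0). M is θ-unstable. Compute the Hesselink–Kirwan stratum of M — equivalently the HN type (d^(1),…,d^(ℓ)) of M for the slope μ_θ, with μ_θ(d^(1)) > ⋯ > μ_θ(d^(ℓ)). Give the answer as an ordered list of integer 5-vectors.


Via rank(M_{q-1}∘⋯∘M_p): M ≅ I[1,1], I[1,5], I[2,2]^2, I[4,4]^2, I[4,5].
μ_θ-semistable layers: μ^(1)=59; μ^(2)=53; μ^(3)=-49; μ^(4)=-55; μ^(5)=-61

((0, 0, 0, 2, 0); (0, 0, 0, 2, 2); (1, 0, 1, 0, 0); (1, 1, 0, 0, 0); (0, 2, 0, 0, 0))


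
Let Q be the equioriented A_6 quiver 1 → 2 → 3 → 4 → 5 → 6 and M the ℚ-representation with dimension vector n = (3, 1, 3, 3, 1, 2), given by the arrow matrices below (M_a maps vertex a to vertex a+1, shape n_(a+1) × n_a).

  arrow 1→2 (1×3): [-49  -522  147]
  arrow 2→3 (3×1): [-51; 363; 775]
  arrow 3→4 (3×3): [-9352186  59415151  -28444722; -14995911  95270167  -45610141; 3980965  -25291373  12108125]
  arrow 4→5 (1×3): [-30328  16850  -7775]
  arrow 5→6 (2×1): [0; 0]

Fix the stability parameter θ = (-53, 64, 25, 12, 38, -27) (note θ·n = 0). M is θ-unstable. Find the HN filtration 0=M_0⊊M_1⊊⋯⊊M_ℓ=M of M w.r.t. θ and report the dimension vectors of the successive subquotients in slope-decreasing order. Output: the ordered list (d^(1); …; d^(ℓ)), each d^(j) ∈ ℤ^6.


Barcode: M ≅ I[1,1]^2, I[1,5], I[3,4]^2, I[6,6]^2. HN layers by μ_θ (5 steps, strictly decreasing):
  μ^(1)=38; μ^(2)=101/3; μ^(3)=37/2; μ^(4)=-27; μ^(5)=-53

((0, 0, 0, 0, 1, 0); (0, 1, 1, 1, 0, 0); (0, 0, 2, 2, 0, 0); (0, 0, 0, 0, 0, 2); (3, 0, 0, 0, 0, 0))


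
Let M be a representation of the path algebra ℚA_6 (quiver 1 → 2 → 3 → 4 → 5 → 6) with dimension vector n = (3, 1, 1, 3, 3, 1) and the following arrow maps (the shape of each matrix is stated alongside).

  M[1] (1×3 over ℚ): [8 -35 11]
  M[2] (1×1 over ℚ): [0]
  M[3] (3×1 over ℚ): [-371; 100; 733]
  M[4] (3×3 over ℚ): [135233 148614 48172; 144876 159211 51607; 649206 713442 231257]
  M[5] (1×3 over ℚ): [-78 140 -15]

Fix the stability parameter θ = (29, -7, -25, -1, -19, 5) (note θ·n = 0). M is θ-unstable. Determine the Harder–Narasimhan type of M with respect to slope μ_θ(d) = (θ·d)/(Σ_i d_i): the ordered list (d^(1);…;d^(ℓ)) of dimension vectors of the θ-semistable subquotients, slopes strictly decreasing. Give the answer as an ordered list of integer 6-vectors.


Via rank(M_{q-1}∘⋯∘M_p): M ≅ I[1,1]^2, I[1,2], I[3,6], I[4,5]^2.
μ_θ-semistable layers: μ^(1)=29; μ^(2)=11; μ^(3)=5; μ^(4)=-10; μ^(5)=-25

((2, 0, 0, 0, 0, 0); (1, 1, 0, 0, 0, 0); (0, 0, 0, 0, 0, 1); (0, 0, 0, 3, 3, 0); (0, 0, 1, 0, 0, 0))


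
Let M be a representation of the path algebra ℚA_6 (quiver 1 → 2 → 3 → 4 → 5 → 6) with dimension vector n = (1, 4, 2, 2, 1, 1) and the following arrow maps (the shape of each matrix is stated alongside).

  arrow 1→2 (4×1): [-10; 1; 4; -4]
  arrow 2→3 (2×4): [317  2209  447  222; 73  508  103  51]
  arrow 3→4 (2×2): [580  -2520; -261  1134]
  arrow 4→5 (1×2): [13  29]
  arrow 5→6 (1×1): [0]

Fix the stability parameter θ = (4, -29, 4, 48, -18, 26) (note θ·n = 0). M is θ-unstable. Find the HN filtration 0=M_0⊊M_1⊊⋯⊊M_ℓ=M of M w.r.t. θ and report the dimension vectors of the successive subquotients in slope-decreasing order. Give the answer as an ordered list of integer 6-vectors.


Barcode: M ≅ I[1,5], I[2,2]^2, I[2,3], I[4,4], I[6,6]. HN layers by μ_θ (6 steps, strictly decreasing):
  μ^(1)=48; μ^(2)=26; μ^(3)=15; μ^(4)=4; μ^(5)=-25/2; μ^(6)=-29

((0, 0, 0, 1, 0, 0); (0, 0, 0, 0, 0, 1); (0, 0, 0, 1, 1, 0); (0, 0, 2, 0, 0, 0); (1, 1, 0, 0, 0, 0); (0, 3, 0, 0, 0, 0))


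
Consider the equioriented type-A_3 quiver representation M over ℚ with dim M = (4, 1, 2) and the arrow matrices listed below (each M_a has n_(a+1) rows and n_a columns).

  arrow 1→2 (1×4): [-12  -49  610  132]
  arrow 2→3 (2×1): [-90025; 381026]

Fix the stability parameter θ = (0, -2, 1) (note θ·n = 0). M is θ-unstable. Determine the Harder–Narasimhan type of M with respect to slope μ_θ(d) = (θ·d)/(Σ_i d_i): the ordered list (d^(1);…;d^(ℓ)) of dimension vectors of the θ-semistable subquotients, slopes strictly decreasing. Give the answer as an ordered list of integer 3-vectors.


Barcode: M ≅ I[1,1]^3, I[1,3], I[3,3]. HN layers by μ_θ (3 steps, strictly decreasing):
  μ^(1)=1; μ^(2)=0; μ^(3)=-1

((0, 0, 2); (3, 0, 0); (1, 1, 0))


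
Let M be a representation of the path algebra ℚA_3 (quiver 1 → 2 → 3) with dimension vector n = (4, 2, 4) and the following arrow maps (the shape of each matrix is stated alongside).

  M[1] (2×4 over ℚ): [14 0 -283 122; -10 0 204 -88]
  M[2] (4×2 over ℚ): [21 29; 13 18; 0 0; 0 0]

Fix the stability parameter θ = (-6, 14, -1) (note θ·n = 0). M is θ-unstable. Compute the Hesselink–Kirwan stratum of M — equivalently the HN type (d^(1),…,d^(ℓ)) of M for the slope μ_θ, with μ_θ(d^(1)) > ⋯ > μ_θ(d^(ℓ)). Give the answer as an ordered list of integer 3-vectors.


Interval decomposition of M: I[1,1]^2, I[1,3]^2, I[3,3]^2.
HN type (ℓ=3): μ^(1)=13/2; μ^(2)=-1; μ^(3)=-6

((0, 2, 2); (0, 0, 2); (4, 0, 0))


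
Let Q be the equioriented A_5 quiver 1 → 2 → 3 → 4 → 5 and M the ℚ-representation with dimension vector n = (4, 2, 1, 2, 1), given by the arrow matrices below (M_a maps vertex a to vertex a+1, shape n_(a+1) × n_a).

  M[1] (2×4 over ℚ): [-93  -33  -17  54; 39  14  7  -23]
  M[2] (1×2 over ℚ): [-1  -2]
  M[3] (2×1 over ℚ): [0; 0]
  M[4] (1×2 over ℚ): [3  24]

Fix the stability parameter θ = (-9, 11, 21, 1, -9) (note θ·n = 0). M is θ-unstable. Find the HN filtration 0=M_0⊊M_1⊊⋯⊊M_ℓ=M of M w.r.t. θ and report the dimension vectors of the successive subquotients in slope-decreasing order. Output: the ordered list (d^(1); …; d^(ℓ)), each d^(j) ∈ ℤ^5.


Interval decomposition of M: I[1,1]^2, I[1,2], I[1,3], I[4,4], I[4,5].
HN type (ℓ=5): μ^(1)=21; μ^(2)=11; μ^(3)=1; μ^(4)=-4; μ^(5)=-9

((0, 0, 1, 0, 0); (0, 2, 0, 0, 0); (0, 0, 0, 1, 0); (0, 0, 0, 1, 1); (4, 0, 0, 0, 0))


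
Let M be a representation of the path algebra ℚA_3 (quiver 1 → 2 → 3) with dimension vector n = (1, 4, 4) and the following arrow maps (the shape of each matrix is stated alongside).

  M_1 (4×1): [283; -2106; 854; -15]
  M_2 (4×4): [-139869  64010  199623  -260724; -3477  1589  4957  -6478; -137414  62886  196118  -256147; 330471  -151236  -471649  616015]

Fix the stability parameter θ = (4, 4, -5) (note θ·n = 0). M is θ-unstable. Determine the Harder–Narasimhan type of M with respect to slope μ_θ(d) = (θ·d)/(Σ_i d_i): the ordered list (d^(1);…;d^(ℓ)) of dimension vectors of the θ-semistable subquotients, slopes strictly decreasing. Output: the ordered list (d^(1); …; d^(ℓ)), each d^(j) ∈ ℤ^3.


Interval decomposition of M: I[1,3], I[2,2], I[2,3]^2, I[3,3].
HN type (ℓ=4): μ^(1)=4; μ^(2)=1; μ^(3)=-1/2; μ^(4)=-5

((0, 1, 0); (1, 1, 1); (0, 2, 2); (0, 0, 1))


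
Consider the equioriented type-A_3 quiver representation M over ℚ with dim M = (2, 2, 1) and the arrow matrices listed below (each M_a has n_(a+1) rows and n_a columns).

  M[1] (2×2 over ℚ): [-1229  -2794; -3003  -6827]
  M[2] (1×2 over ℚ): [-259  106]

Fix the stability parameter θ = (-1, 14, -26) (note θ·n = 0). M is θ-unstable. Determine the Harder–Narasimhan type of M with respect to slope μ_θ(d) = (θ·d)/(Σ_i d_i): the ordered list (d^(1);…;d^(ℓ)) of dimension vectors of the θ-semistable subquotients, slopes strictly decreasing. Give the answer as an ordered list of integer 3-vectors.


Via rank(M_{q-1}∘⋯∘M_p): M ≅ I[1,2], I[1,3].
μ_θ-semistable layers: μ^(1)=14; μ^(2)=-1; μ^(3)=-13/3

((0, 1, 0); (1, 0, 0); (1, 1, 1))


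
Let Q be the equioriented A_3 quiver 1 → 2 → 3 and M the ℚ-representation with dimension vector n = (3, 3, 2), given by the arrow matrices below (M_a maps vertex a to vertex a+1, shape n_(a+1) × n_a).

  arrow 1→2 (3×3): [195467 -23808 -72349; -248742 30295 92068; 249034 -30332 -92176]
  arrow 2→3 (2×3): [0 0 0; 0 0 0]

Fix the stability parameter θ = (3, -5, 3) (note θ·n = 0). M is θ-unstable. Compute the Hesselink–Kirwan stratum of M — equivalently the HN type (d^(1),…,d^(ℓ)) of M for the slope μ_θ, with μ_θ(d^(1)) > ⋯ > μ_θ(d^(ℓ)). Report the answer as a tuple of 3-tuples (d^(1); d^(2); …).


Via rank(M_{q-1}∘⋯∘M_p): M ≅ I[1,2]^3, I[3,3]^2.
μ_θ-semistable layers: μ^(1)=3; μ^(2)=-1

((0, 0, 2); (3, 3, 0))


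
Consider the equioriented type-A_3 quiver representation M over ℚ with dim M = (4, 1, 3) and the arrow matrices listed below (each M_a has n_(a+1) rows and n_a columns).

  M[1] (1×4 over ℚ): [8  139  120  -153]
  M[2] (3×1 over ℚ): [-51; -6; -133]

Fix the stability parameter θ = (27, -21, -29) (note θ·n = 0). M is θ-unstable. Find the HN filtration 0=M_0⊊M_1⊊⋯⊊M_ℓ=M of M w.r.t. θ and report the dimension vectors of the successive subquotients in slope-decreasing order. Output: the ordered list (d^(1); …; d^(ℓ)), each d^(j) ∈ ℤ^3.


Barcode: M ≅ I[1,1]^3, I[1,3], I[3,3]^2. HN layers by μ_θ (3 steps, strictly decreasing):
  μ^(1)=27; μ^(2)=-23/3; μ^(3)=-29

((3, 0, 0); (1, 1, 1); (0, 0, 2))


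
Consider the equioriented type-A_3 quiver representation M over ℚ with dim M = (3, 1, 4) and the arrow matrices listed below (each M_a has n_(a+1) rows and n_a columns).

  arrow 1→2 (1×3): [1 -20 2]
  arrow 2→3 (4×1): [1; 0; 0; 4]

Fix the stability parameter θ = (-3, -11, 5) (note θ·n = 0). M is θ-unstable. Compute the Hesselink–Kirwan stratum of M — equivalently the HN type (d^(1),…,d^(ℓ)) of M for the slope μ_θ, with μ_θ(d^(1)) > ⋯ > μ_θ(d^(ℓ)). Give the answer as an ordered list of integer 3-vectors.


Interval decomposition of M: I[1,1]^2, I[1,3], I[3,3]^3.
HN type (ℓ=3): μ^(1)=5; μ^(2)=-3; μ^(3)=-7

((0, 0, 4); (2, 0, 0); (1, 1, 0))


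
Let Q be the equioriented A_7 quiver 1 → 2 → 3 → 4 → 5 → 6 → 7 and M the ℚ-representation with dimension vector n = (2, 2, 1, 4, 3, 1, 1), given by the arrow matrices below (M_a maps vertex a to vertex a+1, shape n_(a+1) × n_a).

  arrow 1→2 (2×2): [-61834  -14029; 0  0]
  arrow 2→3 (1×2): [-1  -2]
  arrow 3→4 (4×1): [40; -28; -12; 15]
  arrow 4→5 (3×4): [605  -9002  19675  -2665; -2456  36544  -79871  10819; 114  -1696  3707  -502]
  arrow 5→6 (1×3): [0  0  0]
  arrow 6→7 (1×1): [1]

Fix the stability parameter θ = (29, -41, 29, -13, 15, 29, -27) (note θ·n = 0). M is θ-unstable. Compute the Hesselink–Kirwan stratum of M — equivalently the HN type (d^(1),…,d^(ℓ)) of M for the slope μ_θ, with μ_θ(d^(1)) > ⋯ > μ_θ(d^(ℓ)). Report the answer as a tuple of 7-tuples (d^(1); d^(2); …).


Via rank(M_{q-1}∘⋯∘M_p): M ≅ I[1,1], I[1,5], I[2,2], I[4,4], I[4,5]^2, I[6,7].
μ_θ-semistable layers: μ^(1)=29; μ^(2)=15; μ^(3)=8; μ^(4)=1; μ^(5)=-6; μ^(6)=-13; μ^(7)=-41

((1, 0, 0, 0, 0, 0, 0); (0, 0, 0, 0, 3, 0, 0); (0, 0, 1, 1, 0, 0, 0); (0, 0, 0, 0, 0, 1, 1); (1, 1, 0, 0, 0, 0, 0); (0, 0, 0, 3, 0, 0, 0); (0, 1, 0, 0, 0, 0, 0))


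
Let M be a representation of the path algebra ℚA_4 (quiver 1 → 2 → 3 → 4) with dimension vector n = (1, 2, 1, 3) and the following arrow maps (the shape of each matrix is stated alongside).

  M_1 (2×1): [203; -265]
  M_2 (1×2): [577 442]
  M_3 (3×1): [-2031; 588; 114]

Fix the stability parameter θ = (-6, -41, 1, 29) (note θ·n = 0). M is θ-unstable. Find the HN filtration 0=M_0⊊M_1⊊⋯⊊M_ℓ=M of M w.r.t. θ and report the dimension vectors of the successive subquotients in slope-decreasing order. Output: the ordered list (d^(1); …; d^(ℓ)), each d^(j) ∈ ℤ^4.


Barcode: M ≅ I[1,4], I[2,2], I[4,4]^2. HN layers by μ_θ (4 steps, strictly decreasing):
  μ^(1)=29; μ^(2)=1; μ^(3)=-47/2; μ^(4)=-41

((0, 0, 0, 3); (0, 0, 1, 0); (1, 1, 0, 0); (0, 1, 0, 0))


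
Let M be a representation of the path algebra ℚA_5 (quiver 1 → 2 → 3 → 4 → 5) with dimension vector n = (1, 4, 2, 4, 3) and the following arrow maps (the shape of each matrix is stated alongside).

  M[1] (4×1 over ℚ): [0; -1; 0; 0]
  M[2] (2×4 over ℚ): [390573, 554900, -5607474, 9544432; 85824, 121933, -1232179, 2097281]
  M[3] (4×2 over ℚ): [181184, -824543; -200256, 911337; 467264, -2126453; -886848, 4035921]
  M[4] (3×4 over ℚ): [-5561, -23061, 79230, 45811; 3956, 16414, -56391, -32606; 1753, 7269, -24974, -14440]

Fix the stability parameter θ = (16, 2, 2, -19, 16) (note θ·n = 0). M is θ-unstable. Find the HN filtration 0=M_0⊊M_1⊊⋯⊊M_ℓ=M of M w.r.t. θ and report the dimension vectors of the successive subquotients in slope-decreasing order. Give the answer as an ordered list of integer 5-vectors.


Interval decomposition of M: I[1,5], I[2,2]^2, I[2,3], I[4,4], I[4,5]^2.
HN type (ℓ=4): μ^(1)=16; μ^(2)=2; μ^(3)=1/4; μ^(4)=-19

((0, 0, 0, 0, 3); (0, 3, 1, 0, 0); (1, 1, 1, 1, 0); (0, 0, 0, 3, 0))


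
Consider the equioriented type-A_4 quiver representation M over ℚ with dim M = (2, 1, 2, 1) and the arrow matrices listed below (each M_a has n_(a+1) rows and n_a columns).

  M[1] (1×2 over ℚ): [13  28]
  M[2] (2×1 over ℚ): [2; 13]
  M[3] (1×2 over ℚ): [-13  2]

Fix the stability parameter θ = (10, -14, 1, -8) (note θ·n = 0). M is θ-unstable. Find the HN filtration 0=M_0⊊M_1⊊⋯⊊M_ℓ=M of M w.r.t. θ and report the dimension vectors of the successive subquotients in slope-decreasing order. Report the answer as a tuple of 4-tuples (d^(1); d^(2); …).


Interval decomposition of M: I[1,1], I[1,3], I[3,4].
HN type (ℓ=4): μ^(1)=10; μ^(2)=1; μ^(3)=-2; μ^(4)=-7/2

((1, 0, 0, 0); (0, 0, 1, 0); (1, 1, 0, 0); (0, 0, 1, 1))


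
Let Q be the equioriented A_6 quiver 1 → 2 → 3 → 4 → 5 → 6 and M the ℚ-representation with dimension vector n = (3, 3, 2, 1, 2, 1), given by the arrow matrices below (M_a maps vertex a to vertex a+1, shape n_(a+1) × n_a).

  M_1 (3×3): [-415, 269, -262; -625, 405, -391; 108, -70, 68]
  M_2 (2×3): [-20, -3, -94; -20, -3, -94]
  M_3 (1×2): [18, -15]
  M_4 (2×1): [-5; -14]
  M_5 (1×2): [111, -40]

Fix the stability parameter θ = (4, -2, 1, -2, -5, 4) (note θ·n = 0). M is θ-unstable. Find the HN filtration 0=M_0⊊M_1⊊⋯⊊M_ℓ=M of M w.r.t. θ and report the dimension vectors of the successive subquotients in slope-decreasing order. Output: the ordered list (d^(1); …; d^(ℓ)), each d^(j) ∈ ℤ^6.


Via rank(M_{q-1}∘⋯∘M_p): M ≅ I[1,2]^2, I[1,6], I[3,3], I[5,5].
μ_θ-semistable layers: μ^(1)=4; μ^(2)=1; μ^(3)=-4/5; μ^(4)=-5

((0, 0, 0, 0, 0, 1); (2, 2, 1, 0, 0, 0); (1, 1, 1, 1, 1, 0); (0, 0, 0, 0, 1, 0))


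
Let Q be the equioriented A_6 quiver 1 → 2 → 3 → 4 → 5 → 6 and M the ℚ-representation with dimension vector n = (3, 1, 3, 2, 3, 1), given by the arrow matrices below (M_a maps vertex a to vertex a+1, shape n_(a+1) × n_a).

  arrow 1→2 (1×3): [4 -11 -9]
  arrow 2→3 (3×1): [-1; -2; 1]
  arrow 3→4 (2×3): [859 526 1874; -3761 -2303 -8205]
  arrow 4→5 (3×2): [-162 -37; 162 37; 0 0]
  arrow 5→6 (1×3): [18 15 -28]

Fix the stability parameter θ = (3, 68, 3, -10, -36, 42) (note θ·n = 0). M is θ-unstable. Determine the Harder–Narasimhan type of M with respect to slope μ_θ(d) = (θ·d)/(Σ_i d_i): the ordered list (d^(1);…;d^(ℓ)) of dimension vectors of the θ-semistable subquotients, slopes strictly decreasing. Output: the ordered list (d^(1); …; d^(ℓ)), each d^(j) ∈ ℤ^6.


Barcode: M ≅ I[1,1]^2, I[1,4], I[3,3], I[3,6], I[5,5]^2. HN layers by μ_θ (5 steps, strictly decreasing):
  μ^(1)=42; μ^(2)=61/3; μ^(3)=3; μ^(4)=-43/3; μ^(5)=-36

((0, 0, 0, 0, 0, 1); (0, 1, 1, 1, 0, 0); (3, 0, 1, 0, 0, 0); (0, 0, 1, 1, 1, 0); (0, 0, 0, 0, 2, 0))


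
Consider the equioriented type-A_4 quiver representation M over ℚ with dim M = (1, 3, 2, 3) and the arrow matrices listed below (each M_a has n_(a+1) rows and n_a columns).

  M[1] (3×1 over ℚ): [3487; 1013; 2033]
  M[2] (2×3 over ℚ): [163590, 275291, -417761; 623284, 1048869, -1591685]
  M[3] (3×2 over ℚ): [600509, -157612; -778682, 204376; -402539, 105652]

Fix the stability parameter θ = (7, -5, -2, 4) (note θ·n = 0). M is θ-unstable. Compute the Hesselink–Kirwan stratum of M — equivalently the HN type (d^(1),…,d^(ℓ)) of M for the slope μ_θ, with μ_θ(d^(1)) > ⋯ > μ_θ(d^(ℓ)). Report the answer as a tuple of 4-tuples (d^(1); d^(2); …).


Interval decomposition of M: I[1,2], I[2,3], I[2,4], I[4,4]^2.
HN type (ℓ=4): μ^(1)=4; μ^(2)=1; μ^(3)=-2; μ^(4)=-5

((0, 0, 0, 3); (1, 1, 0, 0); (0, 0, 2, 0); (0, 2, 0, 0))


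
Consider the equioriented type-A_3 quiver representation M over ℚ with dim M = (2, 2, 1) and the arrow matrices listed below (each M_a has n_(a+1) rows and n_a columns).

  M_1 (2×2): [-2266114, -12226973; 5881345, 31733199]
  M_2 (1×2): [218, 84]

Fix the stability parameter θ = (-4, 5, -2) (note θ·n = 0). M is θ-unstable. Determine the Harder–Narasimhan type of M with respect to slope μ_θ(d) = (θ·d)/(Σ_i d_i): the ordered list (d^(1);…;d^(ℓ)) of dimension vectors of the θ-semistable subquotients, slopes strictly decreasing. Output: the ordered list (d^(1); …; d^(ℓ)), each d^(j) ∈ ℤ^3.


Barcode: M ≅ I[1,2], I[1,3]. HN layers by μ_θ (3 steps, strictly decreasing):
  μ^(1)=5; μ^(2)=3/2; μ^(3)=-4

((0, 1, 0); (0, 1, 1); (2, 0, 0))


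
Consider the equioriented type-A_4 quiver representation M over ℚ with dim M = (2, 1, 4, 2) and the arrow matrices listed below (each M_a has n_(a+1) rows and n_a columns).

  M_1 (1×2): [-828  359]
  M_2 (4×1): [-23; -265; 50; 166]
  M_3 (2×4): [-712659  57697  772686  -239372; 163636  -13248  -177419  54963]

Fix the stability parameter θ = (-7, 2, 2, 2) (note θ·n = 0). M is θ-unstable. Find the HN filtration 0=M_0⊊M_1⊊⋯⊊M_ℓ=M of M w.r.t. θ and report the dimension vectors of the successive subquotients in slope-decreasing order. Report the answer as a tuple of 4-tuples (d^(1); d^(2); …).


Interval decomposition of M: I[1,1], I[1,3], I[3,3], I[3,4]^2.
HN type (ℓ=2): μ^(1)=2; μ^(2)=-7

((0, 1, 4, 2); (2, 0, 0, 0))


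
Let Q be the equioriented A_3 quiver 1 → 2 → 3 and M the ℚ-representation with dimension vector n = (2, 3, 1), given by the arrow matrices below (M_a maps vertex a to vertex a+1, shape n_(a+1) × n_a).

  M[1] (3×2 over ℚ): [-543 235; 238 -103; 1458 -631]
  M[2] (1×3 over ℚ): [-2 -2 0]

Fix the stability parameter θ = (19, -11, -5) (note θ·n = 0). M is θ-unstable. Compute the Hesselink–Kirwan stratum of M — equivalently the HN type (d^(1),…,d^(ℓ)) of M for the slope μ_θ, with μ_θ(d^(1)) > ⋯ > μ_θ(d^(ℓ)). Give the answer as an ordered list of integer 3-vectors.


Interval decomposition of M: I[1,2], I[1,3], I[2,2].
HN type (ℓ=3): μ^(1)=4; μ^(2)=1; μ^(3)=-11

((1, 1, 0); (1, 1, 1); (0, 1, 0))


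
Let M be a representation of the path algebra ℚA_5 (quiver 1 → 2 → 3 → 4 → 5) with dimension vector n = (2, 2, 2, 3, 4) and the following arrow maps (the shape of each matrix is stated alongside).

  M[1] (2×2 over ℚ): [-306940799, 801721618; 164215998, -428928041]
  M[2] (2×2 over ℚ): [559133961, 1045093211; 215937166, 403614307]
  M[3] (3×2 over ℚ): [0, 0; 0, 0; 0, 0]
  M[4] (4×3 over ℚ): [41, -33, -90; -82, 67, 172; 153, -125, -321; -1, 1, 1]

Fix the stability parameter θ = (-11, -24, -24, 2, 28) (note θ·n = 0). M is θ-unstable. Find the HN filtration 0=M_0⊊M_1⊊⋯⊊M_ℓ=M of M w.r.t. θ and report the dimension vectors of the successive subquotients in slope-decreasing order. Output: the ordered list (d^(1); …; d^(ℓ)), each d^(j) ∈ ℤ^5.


Interval decomposition of M: I[1,3]^2, I[4,5]^3, I[5,5].
HN type (ℓ=3): μ^(1)=28; μ^(2)=2; μ^(3)=-59/3

((0, 0, 0, 0, 4); (0, 0, 0, 3, 0); (2, 2, 2, 0, 0))


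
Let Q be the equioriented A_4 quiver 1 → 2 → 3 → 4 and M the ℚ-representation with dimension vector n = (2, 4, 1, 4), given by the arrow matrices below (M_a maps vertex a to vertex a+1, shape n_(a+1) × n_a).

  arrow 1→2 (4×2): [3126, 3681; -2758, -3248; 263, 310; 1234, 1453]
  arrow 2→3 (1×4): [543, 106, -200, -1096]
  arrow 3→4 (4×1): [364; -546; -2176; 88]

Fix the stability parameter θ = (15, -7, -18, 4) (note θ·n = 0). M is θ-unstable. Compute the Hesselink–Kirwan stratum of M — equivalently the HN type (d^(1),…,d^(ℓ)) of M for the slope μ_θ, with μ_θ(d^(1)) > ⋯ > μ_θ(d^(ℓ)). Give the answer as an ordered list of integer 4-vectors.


Via rank(M_{q-1}∘⋯∘M_p): M ≅ I[1,2], I[1,4], I[2,2]^2, I[4,4]^3.
μ_θ-semistable layers: μ^(1)=4; μ^(2)=-10/3; μ^(3)=-7

((1, 1, 0, 4); (1, 1, 1, 0); (0, 2, 0, 0))


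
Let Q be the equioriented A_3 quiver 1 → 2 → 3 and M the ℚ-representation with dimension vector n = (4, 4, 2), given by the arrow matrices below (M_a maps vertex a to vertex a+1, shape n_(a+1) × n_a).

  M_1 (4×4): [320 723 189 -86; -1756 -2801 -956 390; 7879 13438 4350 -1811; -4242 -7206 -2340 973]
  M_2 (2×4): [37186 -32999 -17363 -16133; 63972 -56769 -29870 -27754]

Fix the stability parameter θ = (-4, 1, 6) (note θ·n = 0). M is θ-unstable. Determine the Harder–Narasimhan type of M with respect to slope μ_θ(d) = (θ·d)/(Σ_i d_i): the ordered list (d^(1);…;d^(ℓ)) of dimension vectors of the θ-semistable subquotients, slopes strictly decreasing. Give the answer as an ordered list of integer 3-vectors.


Interval decomposition of M: I[1,2]^2, I[1,3]^2.
HN type (ℓ=3): μ^(1)=6; μ^(2)=1; μ^(3)=-4

((0, 0, 2); (0, 4, 0); (4, 0, 0))


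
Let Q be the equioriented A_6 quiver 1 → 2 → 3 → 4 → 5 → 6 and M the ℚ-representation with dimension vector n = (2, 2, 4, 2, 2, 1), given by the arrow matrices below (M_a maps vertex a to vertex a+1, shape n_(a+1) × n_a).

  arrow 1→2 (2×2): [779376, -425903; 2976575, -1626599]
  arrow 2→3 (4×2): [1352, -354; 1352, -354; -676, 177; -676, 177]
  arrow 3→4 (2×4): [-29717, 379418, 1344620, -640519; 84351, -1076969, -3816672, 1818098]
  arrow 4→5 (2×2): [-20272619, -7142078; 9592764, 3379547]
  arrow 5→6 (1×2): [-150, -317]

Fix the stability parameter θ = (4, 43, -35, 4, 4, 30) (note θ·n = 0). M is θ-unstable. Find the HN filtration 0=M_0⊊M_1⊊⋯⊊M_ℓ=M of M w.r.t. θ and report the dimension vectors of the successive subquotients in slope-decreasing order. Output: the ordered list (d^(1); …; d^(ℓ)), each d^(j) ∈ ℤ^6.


Via rank(M_{q-1}∘⋯∘M_p): M ≅ I[1,2], I[1,5], I[3,3]^2, I[3,6].
μ_θ-semistable layers: μ^(1)=43; μ^(2)=30; μ^(3)=4; μ^(4)=-35

((0, 1, 0, 0, 0, 0); (0, 0, 0, 0, 0, 1); (2, 1, 1, 2, 2, 0); (0, 0, 3, 0, 0, 0))


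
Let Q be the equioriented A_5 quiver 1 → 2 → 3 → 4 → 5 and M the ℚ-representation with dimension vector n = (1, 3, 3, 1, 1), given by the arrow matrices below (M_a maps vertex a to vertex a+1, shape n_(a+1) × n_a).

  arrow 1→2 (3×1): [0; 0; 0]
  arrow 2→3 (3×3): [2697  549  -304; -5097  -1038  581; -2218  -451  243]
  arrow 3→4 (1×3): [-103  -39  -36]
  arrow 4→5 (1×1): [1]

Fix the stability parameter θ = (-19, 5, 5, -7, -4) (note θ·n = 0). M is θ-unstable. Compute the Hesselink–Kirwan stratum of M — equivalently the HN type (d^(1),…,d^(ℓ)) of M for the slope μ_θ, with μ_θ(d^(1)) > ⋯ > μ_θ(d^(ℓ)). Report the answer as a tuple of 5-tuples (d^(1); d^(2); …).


Via rank(M_{q-1}∘⋯∘M_p): M ≅ I[1,1], I[2,3]^2, I[2,5].
μ_θ-semistable layers: μ^(1)=5; μ^(2)=-1/4; μ^(3)=-19

((0, 2, 2, 0, 0); (0, 1, 1, 1, 1); (1, 0, 0, 0, 0))


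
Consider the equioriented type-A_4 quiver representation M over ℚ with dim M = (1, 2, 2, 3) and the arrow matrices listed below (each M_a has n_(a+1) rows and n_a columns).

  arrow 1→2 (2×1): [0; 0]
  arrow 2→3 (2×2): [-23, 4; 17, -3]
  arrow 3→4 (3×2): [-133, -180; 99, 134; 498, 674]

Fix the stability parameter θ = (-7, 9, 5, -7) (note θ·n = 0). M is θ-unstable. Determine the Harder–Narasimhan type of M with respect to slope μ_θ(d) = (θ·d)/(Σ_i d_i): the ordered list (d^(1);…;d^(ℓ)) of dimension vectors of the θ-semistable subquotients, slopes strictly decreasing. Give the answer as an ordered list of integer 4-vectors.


Barcode: M ≅ I[1,1], I[2,4]^2, I[4,4]. HN layers by μ_θ (2 steps, strictly decreasing):
  μ^(1)=7/3; μ^(2)=-7

((0, 2, 2, 2); (1, 0, 0, 1))


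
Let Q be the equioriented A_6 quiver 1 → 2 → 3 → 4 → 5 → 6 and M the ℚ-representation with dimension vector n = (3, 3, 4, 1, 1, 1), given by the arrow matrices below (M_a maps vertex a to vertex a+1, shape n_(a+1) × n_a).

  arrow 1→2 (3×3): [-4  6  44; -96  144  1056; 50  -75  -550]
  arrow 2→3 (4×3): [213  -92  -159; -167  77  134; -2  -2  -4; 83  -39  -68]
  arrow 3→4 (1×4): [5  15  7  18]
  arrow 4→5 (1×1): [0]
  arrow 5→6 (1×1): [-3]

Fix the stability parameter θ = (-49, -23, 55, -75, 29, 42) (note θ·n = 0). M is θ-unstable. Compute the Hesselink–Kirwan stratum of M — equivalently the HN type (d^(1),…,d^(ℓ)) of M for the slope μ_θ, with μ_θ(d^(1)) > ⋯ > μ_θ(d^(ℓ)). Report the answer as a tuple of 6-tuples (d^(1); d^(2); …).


Via rank(M_{q-1}∘⋯∘M_p): M ≅ I[1,1]^2, I[1,4], I[2,2], I[2,3], I[3,3]^2, I[5,6].
μ_θ-semistable layers: μ^(1)=55; μ^(2)=42; μ^(3)=29; μ^(4)=-10; μ^(5)=-23; μ^(6)=-49

((0, 0, 3, 0, 0, 0); (0, 0, 0, 0, 0, 1); (0, 0, 0, 0, 1, 0); (0, 0, 1, 1, 0, 0); (0, 3, 0, 0, 0, 0); (3, 0, 0, 0, 0, 0))


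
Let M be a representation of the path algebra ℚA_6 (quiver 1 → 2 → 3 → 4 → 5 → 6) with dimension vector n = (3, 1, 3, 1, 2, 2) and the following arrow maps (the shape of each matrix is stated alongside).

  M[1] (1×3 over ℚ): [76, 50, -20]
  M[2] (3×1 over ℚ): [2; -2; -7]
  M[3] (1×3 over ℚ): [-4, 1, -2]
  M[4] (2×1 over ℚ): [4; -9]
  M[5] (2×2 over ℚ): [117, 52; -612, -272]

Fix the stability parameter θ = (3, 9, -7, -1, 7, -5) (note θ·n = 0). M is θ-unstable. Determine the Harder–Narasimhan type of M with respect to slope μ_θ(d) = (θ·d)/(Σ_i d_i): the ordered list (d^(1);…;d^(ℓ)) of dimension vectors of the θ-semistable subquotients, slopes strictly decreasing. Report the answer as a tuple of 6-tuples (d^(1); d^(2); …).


Via rank(M_{q-1}∘⋯∘M_p): M ≅ I[1,1]^2, I[1,5], I[3,3]^2, I[5,6], I[6,6].
μ_θ-semistable layers: μ^(1)=7; μ^(2)=3; μ^(3)=1; μ^(4)=-5; μ^(5)=-7

((0, 0, 0, 0, 1, 0); (2, 0, 0, 0, 0, 0); (1, 1, 1, 1, 1, 1); (0, 0, 0, 0, 0, 1); (0, 0, 2, 0, 0, 0))
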